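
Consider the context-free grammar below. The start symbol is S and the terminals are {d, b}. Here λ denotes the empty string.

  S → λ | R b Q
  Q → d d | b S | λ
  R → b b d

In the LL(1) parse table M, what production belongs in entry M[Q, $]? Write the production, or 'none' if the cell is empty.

FIRST(Q): from Q→d d we get {d}; from Q→b S we get {b}; from Q→λ we get {λ}. So FIRST(Q) = {λ, b, d}.
FIRST(R): from R→b b d we get {b}. So FIRST(R) = {b}.
FIRST(S): from S→λ we get {λ}; from S→R b Q we get {b}. So FIRST(S) = {λ, b}.
FOLLOW(S) includes $ since S is the start symbol.
FOLLOW(S): in Q→b S, the suffix after S is empty, so FOLLOW(S) ⊇ FOLLOW(Q) = {$}. Thus FOLLOW(S) = {$}.
FOLLOW(Q): in S→R b Q, the suffix after Q is empty, so FOLLOW(Q) ⊇ FOLLOW(S) = {$}. Thus FOLLOW(Q) = {$}.
For Q → d d: FIRST(d d) = {d}, so it goes in M[Q, t] for t ∈ {d}.
For Q → b S: FIRST(b S) = {b}, so it goes in M[Q, t] for t ∈ {b}.
For Q → λ: FIRST(λ) = {λ}, so it goes in M[Q, t] for t ∈ {}; since λ ∈ FIRST, also for every t ∈ FOLLOW(Q) = {$}.

Q → λ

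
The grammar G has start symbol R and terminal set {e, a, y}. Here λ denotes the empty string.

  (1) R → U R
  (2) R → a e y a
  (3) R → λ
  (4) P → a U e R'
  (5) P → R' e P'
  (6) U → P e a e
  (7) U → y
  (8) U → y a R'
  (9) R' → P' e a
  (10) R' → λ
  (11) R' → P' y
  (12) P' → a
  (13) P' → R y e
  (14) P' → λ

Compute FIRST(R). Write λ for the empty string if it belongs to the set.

FIRST(R) = {λ, a, e, y}  (via U R)
FIRST(P') = {λ, a, e, y}  (via R y e)
FIRST(R') = {λ, a, e, y}  (via P' e a, P' y)
FIRST(P) = {a, e, y}  (via R' e P')
FIRST(U) = {a, e, y}  (via P e a e)

{λ, a, e, y}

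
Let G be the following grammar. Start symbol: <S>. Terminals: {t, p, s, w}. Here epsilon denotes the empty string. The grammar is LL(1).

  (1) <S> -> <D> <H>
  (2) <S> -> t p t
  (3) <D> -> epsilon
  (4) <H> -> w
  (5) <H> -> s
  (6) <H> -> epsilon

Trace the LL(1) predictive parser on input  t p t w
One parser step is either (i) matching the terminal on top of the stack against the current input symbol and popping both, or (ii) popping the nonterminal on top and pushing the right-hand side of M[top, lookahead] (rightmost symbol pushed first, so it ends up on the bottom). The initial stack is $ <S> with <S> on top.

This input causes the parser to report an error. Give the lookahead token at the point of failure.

w

     Stack    Input      Action
  1  $ <S>    t p t w $  expand <S> -> t p t
  2  $ t p t  t p t w $  match t
  3  $ t p    p t w $    match p
  4  $ t      t w $      match t
  5  $        w $        error: stack empty but input remains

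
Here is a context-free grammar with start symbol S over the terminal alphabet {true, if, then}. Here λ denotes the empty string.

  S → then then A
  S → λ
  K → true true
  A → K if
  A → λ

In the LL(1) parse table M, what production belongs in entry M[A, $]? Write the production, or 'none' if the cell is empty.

FIRST(S) = {λ, then}
FIRST(K) = {true}
FIRST(A) = {λ, true}  (via K if)
FOLLOW(S) includes $ since S is the start symbol.
FOLLOW(S): S appears on no right-hand side. Thus FOLLOW(S) = {$}.
FOLLOW(A): in S→then then A, the suffix after A is empty, so FOLLOW(A) ⊇ FOLLOW(S) = {$}. Thus FOLLOW(A) = {$}.
For A → K if: FIRST(K if) = {true}, so it goes in M[A, t] for t ∈ {true}.
For A → λ: FIRST(λ) = {λ}, so it goes in M[A, t] for t ∈ {}; since λ ∈ FIRST, also for every t ∈ FOLLOW(A) = {$}.

A → λ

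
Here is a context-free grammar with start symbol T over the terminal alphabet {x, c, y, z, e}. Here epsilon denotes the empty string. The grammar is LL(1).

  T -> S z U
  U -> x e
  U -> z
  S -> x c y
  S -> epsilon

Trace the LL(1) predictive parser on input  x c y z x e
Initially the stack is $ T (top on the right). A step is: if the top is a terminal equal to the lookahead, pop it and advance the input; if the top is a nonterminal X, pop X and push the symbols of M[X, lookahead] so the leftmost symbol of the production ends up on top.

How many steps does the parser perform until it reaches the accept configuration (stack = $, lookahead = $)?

step 1: stack=$ T  input=x c y z x e $  — expand T -> S z U
step 2: stack=$ U z S  input=x c y z x e $  — expand S -> x c y
step 3: stack=$ U z y c x  input=x c y z x e $  — match x
step 4: stack=$ U z y c  input=c y z x e $  — match c
step 5: stack=$ U z y  input=y z x e $  — match y
step 6: stack=$ U z  input=z x e $  — match z
step 7: stack=$ U  input=x e $  — expand U -> x e
step 8: stack=$ e x  input=x e $  — match x
step 9: stack=$ e  input=e $  — match e
Accept reached after 9 steps.

9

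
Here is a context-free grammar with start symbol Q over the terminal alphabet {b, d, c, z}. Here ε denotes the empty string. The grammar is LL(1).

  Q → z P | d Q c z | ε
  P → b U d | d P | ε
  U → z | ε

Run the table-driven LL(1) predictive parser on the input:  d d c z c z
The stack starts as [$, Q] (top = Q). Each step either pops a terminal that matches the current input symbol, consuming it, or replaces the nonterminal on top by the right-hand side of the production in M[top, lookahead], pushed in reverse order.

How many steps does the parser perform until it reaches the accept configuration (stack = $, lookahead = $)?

9

step 1: stack=$ Q  input=d d c z c z $  — expand Q → d Q c z
step 2: stack=$ z c Q d  input=d d c z c z $  — match d
step 3: stack=$ z c Q  input=d c z c z $  — expand Q → d Q c z
step 4: stack=$ z c z c Q d  input=d c z c z $  — match d
step 5: stack=$ z c z c Q  input=c z c z $  — expand Q → ε
step 6: stack=$ z c z c  input=c z c z $  — match c
step 7: stack=$ z c z  input=z c z $  — match z
step 8: stack=$ z c  input=c z $  — match c
step 9: stack=$ z  input=z $  — match z
Accept reached after 9 steps.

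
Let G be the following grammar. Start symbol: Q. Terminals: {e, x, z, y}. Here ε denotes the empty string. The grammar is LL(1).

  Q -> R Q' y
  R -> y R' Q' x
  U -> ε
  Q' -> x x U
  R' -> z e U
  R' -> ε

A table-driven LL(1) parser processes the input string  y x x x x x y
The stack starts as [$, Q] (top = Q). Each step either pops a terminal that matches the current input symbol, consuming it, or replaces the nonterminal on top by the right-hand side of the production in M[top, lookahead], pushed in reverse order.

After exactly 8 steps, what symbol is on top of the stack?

x

step 1: stack=$ Q  input=y x x x x x y $  — expand Q -> R Q' y
step 2: stack=$ y Q' R  input=y x x x x x y $  — expand R -> y R' Q' x
step 3: stack=$ y Q' x Q' R' y  input=y x x x x x y $  — match y
step 4: stack=$ y Q' x Q' R'  input=x x x x x y $  — expand R' -> ε
step 5: stack=$ y Q' x Q'  input=x x x x x y $  — expand Q' -> x x U
step 6: stack=$ y Q' x U x x  input=x x x x x y $  — match x
step 7: stack=$ y Q' x U x  input=x x x x y $  — match x
step 8: stack=$ y Q' x U  input=x x x y $  — expand U -> ε
Stack after step 8: $ y Q' x (top = x).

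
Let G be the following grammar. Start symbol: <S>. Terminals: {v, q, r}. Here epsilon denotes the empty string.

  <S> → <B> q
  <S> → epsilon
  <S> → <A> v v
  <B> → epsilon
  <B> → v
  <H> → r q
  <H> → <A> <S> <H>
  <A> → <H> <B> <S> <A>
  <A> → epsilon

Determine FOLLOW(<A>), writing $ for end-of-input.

{q, r, v}

FIRST(<B>) = {epsilon, v}
FIRST(<S>) = {epsilon, q, r, v}  (via <B> q, <A> v v)
FIRST(<H>) = {q, r, v}  (via <A> <S> <H>)
FIRST(<A>) = {epsilon, q, r, v}  (via <H> <B> <S> <A>)
FOLLOW(<S>) includes $ since <S> is the start symbol.
FOLLOW(<A>): in <S>→<A> v v, <A> is followed by v v with FIRST {v}; in <H>→<A> <S> <H>, <A> is followed by <S> <H> with FIRST {q, r, v}; in <A>→<H> <B> <S> <A>, the suffix after <A> is empty (adds nothing new). Thus FOLLOW(<A>) = {q, r, v}.
FOLLOW(<S>): in <H>→<A> <S> <H>, <S> is followed by <H> with FIRST {q, r, v}; in <A>→<H> <B> <S> <A>, <S> is followed by <A> with FIRST {epsilon, q, r, v}; in <A>→<H> <B> <S> <A>, the suffix after <S> is nullable, so FOLLOW(<S>) ⊇ FOLLOW(<A>) = {q, r, v}. Thus FOLLOW(<S>) = {$, q, r, v}.
FOLLOW(<B>): in <S>→<B> q, <B> is followed by q with FIRST {q}; in <A>→<H> <B> <S> <A>, <B> is followed by <S> <A> with FIRST {epsilon, q, r, v}; in <A>→<H> <B> <S> <A>, the suffix after <B> is nullable, so FOLLOW(<B>) ⊇ FOLLOW(<A>) = {q, r, v}. Thus FOLLOW(<B>) = {q, r, v}.
FOLLOW(<H>): in <H>→<A> <S> <H>, the suffix after <H> is empty (adds nothing new); in <A>→<H> <B> <S> <A>, <H> is followed by <B> <S> <A> with FIRST {epsilon, q, r, v}; in <A>→<H> <B> <S> <A>, the suffix after <H> is nullable, so FOLLOW(<H>) ⊇ FOLLOW(<A>) = {q, r, v}. Thus FOLLOW(<H>) = {q, r, v}.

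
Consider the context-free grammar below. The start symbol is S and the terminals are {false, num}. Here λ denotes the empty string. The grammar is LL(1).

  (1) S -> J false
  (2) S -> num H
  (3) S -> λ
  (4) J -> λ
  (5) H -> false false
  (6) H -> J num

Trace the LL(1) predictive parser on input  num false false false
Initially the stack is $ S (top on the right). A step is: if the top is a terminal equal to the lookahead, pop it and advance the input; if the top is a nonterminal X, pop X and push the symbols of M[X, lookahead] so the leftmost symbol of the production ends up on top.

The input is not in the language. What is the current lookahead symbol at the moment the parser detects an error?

false

step 1: stack=$ S  input=num false false false $  — expand S -> num H
step 2: stack=$ H num  input=num false false false $  — match num
step 3: stack=$ H  input=false false false $  — expand H -> false false
step 4: stack=$ false false  input=false false false $  — match false
step 5: stack=$ false  input=false false $  — match false
step 6: stack=$  input=false $  — error: stack empty but input remains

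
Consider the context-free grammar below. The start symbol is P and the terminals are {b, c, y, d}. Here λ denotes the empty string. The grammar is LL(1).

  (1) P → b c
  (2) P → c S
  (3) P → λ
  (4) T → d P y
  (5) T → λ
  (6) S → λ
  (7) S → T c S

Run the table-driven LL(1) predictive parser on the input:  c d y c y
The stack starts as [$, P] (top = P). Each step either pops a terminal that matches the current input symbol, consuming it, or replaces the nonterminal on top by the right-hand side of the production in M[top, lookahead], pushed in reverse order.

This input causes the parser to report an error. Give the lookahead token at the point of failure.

y

      Stack        Input        Action
   1  $ P          c d y c y $  expand P → c S
   2  $ S c        c d y c y $  match c
   3  $ S          d y c y $    expand S → T c S
   4  $ S c T      d y c y $    expand T → d P y
   5  $ S c y P d  d y c y $    match d
   6  $ S c y P    y c y $      expand P → λ
   7  $ S c y      y c y $      match y
   8  $ S c        c y $        match c
   9  $ S          y $          expand S → λ
  10  $            y $          error: stack empty but input remains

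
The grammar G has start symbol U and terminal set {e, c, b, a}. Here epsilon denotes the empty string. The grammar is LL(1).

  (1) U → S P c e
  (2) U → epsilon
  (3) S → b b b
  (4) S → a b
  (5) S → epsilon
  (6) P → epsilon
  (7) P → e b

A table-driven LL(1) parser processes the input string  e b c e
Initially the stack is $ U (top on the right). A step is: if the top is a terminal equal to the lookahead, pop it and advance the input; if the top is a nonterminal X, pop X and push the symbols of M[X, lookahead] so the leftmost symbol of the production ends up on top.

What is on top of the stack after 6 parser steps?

e

step 1: stack=$ U  input=e b c e $  — expand U → S P c e
step 2: stack=$ e c P S  input=e b c e $  — expand S → epsilon
step 3: stack=$ e c P  input=e b c e $  — expand P → e b
step 4: stack=$ e c b e  input=e b c e $  — match e
step 5: stack=$ e c b  input=b c e $  — match b
step 6: stack=$ e c  input=c e $  — match c
Stack after step 6: $ e (top = e).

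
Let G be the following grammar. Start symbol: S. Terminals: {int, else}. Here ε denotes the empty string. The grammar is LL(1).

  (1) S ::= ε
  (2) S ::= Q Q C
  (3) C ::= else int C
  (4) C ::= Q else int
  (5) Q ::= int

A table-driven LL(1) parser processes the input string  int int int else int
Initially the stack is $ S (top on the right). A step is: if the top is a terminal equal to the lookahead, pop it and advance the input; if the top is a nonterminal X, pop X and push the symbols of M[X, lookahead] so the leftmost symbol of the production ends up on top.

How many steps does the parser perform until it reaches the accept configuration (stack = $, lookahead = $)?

10

step 1: stack=$ S  input=int int int else int $  — expand S ::= Q Q C
step 2: stack=$ C Q Q  input=int int int else int $  — expand Q ::= int
step 3: stack=$ C Q int  input=int int int else int $  — match int
step 4: stack=$ C Q  input=int int else int $  — expand Q ::= int
step 5: stack=$ C int  input=int int else int $  — match int
step 6: stack=$ C  input=int else int $  — expand C ::= Q else int
step 7: stack=$ int else Q  input=int else int $  — expand Q ::= int
step 8: stack=$ int else int  input=int else int $  — match int
step 9: stack=$ int else  input=else int $  — match else
step 10: stack=$ int  input=int $  — match int
Accept reached after 10 steps.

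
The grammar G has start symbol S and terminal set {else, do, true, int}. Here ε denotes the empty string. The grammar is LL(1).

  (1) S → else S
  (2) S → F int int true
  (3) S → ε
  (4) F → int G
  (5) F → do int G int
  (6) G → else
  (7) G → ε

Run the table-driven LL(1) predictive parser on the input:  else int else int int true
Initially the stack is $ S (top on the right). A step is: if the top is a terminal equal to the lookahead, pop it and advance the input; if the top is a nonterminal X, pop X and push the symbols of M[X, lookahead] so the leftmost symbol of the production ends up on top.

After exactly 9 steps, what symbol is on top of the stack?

     Stack                 Input                         Action
  1  $ S                   else int else int int true $  expand S → else S
  2  $ S else              else int else int int true $  match else
  3  $ S                   int else int int true $       expand S → F int int true
  4  $ true int int F      int else int int true $       expand F → int G
  5  $ true int int G int  int else int int true $       match int
  6  $ true int int G      else int int true $           expand G → else
  7  $ true int int else   else int int true $           match else
  8  $ true int int        int int true $                match int
  9  $ true int            int true $                    match int
Stack after step 9: $ true (top = true).

true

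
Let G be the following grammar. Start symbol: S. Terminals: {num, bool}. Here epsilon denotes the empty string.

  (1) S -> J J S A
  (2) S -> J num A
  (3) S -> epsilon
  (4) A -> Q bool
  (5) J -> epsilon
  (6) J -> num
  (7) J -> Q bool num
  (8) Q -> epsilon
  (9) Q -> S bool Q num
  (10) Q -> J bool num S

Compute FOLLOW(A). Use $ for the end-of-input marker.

{$, bool, num}

FIRST(S) = {epsilon, bool, num}  (via J J S A, J num A)
FIRST(A) = {bool, num}  (via Q bool)
FIRST(J) = {epsilon, bool, num}  (via Q bool num)
FIRST(Q) = {epsilon, bool, num}  (via S bool Q num, J bool num S)
FOLLOW(S) includes $ since S is the start symbol.
FOLLOW(J): in S->J J S A (occurrence 1), J is followed by J S A with FIRST {bool, num}; in S->J J S A (occurrence 2), J is followed by S A with FIRST {bool, num}; in S->J num A, J is followed by num A with FIRST {num}; in Q->J bool num S, J is followed by bool num S with FIRST {bool}. Thus FOLLOW(J) = {bool, num}.
FOLLOW(Q): in A->Q bool, Q is followed by bool with FIRST {bool}; in J->Q bool num, Q is followed by bool num with FIRST {bool}; in Q->S bool Q num, Q is followed by num with FIRST {num}. Thus FOLLOW(Q) = {bool, num}.
FOLLOW(S): in S->J J S A, S is followed by A with FIRST {bool, num}; in Q->S bool Q num, S is followed by bool Q num with FIRST {bool}; in Q->J bool num S, the suffix after S is empty, so FOLLOW(S) ⊇ FOLLOW(Q) = {bool, num}. Thus FOLLOW(S) = {$, bool, num}.
FOLLOW(A): in S->J J S A, the suffix after A is empty, so FOLLOW(A) ⊇ FOLLOW(S) = {$, bool, num}; in S->J num A, the suffix after A is empty, so FOLLOW(A) ⊇ FOLLOW(S) = {$, bool, num}. Thus FOLLOW(A) = {$, bool, num}.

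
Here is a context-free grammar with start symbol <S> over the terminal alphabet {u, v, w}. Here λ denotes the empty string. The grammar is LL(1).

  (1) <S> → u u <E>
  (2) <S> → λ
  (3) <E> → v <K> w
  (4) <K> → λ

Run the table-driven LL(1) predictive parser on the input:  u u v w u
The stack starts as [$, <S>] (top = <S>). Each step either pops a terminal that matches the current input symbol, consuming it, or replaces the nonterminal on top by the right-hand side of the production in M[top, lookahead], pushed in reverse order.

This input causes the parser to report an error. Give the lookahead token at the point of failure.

u

     Stack      Input        Action
  1  $ <S>      u u v w u $  expand <S> → u u <E>
  2  $ <E> u u  u u v w u $  match u
  3  $ <E> u    u v w u $    match u
  4  $ <E>      v w u $      expand <E> → v <K> w
  5  $ w <K> v  v w u $      match v
  6  $ w <K>    w u $        expand <K> → λ
  7  $ w        w u $        match w
  8  $          u $          error: stack empty but input remains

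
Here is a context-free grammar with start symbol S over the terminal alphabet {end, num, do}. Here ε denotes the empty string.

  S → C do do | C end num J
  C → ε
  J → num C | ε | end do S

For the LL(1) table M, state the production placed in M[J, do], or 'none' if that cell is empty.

none

FIRST(C) = {ε}
FIRST(J) = {ε, end, num}
FIRST(S) = {do, end}  (via C do do, C end num J)
FOLLOW(S) includes $ since S is the start symbol.
FOLLOW(S): in J→end do S, the suffix after S is empty, so FOLLOW(S) ⊇ FOLLOW(J) = {$}. Thus FOLLOW(S) = {$}.
FOLLOW(J): in S→C end num J, the suffix after J is empty, so FOLLOW(J) ⊇ FOLLOW(S) = {$}. Thus FOLLOW(J) = {$}.
For J → num C: FIRST(num C) = {num}, so it goes in M[J, t] for t ∈ {num}.
For J → ε: FIRST(ε) = {ε}, so it goes in M[J, t] for t ∈ {}; since ε ∈ FIRST, also for every t ∈ FOLLOW(J) = {$}.
For J → end do S: FIRST(end do S) = {end}, so it goes in M[J, t] for t ∈ {end}.
None of these place a production in M[J, do].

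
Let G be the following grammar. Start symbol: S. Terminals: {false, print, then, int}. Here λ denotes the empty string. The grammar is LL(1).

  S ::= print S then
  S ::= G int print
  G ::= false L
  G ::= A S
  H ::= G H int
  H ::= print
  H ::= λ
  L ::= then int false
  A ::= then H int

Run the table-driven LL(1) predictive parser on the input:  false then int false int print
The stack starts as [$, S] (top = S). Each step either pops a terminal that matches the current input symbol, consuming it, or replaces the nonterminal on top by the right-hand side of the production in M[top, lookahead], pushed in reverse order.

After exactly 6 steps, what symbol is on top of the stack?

false

     Stack                       Input                             Action
  1  $ S                         false then int false int print $  expand S ::= G int print
  2  $ print int G               false then int false int print $  expand G ::= false L
  3  $ print int L false         false then int false int print $  match false
  4  $ print int L               then int false int print $        expand L ::= then int false
  5  $ print int false int then  then int false int print $        match then
  6  $ print int false int       int false int print $             match int
Stack after step 6: $ print int false (top = false).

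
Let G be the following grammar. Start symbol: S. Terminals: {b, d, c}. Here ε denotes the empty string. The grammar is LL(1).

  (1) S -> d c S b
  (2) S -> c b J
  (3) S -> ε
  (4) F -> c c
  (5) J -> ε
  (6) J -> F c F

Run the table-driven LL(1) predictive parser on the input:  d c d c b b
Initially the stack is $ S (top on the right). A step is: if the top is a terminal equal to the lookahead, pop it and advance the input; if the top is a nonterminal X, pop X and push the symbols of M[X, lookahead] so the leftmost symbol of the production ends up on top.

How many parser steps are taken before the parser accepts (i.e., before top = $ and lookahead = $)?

step 1: stack=$ S  input=d c d c b b $  — expand S -> d c S b
step 2: stack=$ b S c d  input=d c d c b b $  — match d
step 3: stack=$ b S c  input=c d c b b $  — match c
step 4: stack=$ b S  input=d c b b $  — expand S -> d c S b
step 5: stack=$ b b S c d  input=d c b b $  — match d
step 6: stack=$ b b S c  input=c b b $  — match c
step 7: stack=$ b b S  input=b b $  — expand S -> ε
step 8: stack=$ b b  input=b b $  — match b
step 9: stack=$ b  input=b $  — match b
Accept reached after 9 steps.

9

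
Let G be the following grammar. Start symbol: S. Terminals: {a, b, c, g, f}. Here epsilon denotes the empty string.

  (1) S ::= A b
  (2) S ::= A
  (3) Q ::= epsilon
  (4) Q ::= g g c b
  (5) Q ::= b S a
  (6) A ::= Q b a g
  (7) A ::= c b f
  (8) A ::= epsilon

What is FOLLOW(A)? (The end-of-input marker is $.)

FIRST(Q) = {epsilon, b, g}
FIRST(A) = {epsilon, b, c, g}  (via Q b a g)
FIRST(S) = {epsilon, b, c, g}  (via A b, A)
FOLLOW(S) includes $ since S is the start symbol.
FOLLOW(S): in Q::=b S a, S is followed by a with FIRST {a}. Thus FOLLOW(S) = {$, a}.
FOLLOW(Q): in A::=Q b a g, Q is followed by b a g with FIRST {b}. Thus FOLLOW(Q) = {b}.
FOLLOW(A): in S::=A b, A is followed by b with FIRST {b}; in S::=A, the suffix after A is empty, so FOLLOW(A) ⊇ FOLLOW(S) = {$, a}. Thus FOLLOW(A) = {$, a, b}.

{$, a, b}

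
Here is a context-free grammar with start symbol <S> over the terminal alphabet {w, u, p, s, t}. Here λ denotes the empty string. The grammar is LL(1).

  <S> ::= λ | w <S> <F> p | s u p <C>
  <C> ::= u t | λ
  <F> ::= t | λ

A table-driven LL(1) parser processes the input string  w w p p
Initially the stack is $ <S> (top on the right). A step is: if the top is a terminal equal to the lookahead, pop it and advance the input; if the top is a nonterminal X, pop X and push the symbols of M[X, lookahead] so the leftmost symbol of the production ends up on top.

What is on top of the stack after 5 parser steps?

<F>

step 1: stack=$ <S>  input=w w p p $  — expand <S> ::= w <S> <F> p
step 2: stack=$ p <F> <S> w  input=w w p p $  — match w
step 3: stack=$ p <F> <S>  input=w p p $  — expand <S> ::= w <S> <F> p
step 4: stack=$ p <F> p <F> <S> w  input=w p p $  — match w
step 5: stack=$ p <F> p <F> <S>  input=p p $  — expand <S> ::= λ
Stack after step 5: $ p <F> p <F> (top = <F>).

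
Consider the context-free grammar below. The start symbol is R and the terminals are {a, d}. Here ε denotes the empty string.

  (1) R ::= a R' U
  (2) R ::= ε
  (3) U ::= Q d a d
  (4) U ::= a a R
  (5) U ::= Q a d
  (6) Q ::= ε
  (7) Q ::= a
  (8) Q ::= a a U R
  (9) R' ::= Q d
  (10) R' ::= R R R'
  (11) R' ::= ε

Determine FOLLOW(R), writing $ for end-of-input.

FIRST(R): from R::=a R' U we get {a}; from R::=ε we get {ε}. So FIRST(R) = {ε, a}.
FIRST(Q): from Q::=ε we get {ε}; from Q::=a we get {a}; from Q::=a a U R we get {a}. So FIRST(Q) = {ε, a}.
FIRST(U): from U::=Q d a d we get {a, d}; from U::=a a R we get {a}; from U::=Q a d we get {a}. So FIRST(U) = {a, d}.
FIRST(R'): from R'::=Q d we get {a, d}; from R'::=R R R' we get {ε, a, d}; from R'::=ε we get {ε}. So FIRST(R') = {ε, a, d}.
FOLLOW(R) includes $ since R is the start symbol.
FOLLOW(Q): in U::=Q d a d, Q is followed by d a d with FIRST {d}; in U::=Q a d, Q is followed by a d with FIRST {a}; in R'::=Q d, Q is followed by d with FIRST {d}. Thus FOLLOW(Q) = {a, d}.
FOLLOW(R'): in R::=a R' U, R' is followed by U with FIRST {a, d}; in R'::=R R R', the suffix after R' is empty (adds nothing new). Thus FOLLOW(R') = {a, d}.
FOLLOW(R): in U::=a a R, the suffix after R is empty, so FOLLOW(R) ⊇ FOLLOW(U) = {$, a, d}; in Q::=a a U R, the suffix after R is empty, so FOLLOW(R) ⊇ FOLLOW(Q) = {a, d}; in R'::=R R R' (occurrence 1), R is followed by R R' with FIRST {ε, a, d}; in R'::=R R R' (occurrence 1), the suffix after R is nullable, so FOLLOW(R) ⊇ FOLLOW(R') = {a, d}; in R'::=R R R' (occurrence 2), R is followed by R' with FIRST {ε, a, d}; in R'::=R R R' (occurrence 2), the suffix after R is nullable, so FOLLOW(R) ⊇ FOLLOW(R') = {a, d}. Thus FOLLOW(R) = {$, a, d}.
FOLLOW(U): in R::=a R' U, the suffix after U is empty, so FOLLOW(U) ⊇ FOLLOW(R) = {$, a, d}; in Q::=a a U R, U is followed by R with FIRST {ε, a}; in Q::=a a U R, the suffix after U is nullable, so FOLLOW(U) ⊇ FOLLOW(Q) = {a, d}. Thus FOLLOW(U) = {$, a, d}.

{$, a, d}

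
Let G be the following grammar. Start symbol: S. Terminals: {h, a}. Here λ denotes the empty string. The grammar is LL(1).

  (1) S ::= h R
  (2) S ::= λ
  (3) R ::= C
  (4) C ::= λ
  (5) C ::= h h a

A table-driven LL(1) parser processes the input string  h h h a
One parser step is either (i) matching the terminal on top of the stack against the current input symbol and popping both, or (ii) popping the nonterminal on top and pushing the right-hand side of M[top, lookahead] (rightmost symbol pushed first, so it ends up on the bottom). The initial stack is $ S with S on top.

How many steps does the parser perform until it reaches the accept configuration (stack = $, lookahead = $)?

     Stack    Input      Action
  1  $ S      h h h a $  expand S ::= h R
  2  $ R h    h h h a $  match h
  3  $ R      h h a $    expand R ::= C
  4  $ C      h h a $    expand C ::= h h a
  5  $ a h h  h h a $    match h
  6  $ a h    h a $      match h
  7  $ a      a $        match a
Accept reached after 7 steps.

7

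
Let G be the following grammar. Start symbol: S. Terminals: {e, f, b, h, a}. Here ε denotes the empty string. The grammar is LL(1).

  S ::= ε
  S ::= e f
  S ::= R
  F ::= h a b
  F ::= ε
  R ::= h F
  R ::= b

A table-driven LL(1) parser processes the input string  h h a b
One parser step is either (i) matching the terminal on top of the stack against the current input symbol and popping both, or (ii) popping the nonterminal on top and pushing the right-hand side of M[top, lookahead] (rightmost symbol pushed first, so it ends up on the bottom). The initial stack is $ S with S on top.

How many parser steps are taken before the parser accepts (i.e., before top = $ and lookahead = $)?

7

     Stack    Input      Action
  1  $ S      h h a b $  expand S ::= R
  2  $ R      h h a b $  expand R ::= h F
  3  $ F h    h h a b $  match h
  4  $ F      h a b $    expand F ::= h a b
  5  $ b a h  h a b $    match h
  6  $ b a    a b $      match a
  7  $ b      b $        match b
Accept reached after 7 steps.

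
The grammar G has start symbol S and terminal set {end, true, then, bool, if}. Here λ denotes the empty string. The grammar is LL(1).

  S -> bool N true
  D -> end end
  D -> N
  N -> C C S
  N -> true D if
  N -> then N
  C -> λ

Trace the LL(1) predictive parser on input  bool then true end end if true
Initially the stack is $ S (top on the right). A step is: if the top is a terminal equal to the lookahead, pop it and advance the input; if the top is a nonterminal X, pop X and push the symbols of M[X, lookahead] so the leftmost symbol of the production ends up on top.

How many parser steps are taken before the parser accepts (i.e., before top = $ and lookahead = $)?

      Stack              Input                             Action
   1  $ S                bool then true end end if true $  expand S -> bool N true
   2  $ true N bool      bool then true end end if true $  match bool
   3  $ true N           then true end end if true $       expand N -> then N
   4  $ true N then      then true end end if true $       match then
   5  $ true N           true end end if true $            expand N -> true D if
   6  $ true if D true   true end end if true $            match true
   7  $ true if D        end end if true $                 expand D -> end end
   8  $ true if end end  end end if true $                 match end
   9  $ true if end      end if true $                     match end
  10  $ true if          if true $                         match if
  11  $ true             true $                            match true
Accept reached after 11 steps.

11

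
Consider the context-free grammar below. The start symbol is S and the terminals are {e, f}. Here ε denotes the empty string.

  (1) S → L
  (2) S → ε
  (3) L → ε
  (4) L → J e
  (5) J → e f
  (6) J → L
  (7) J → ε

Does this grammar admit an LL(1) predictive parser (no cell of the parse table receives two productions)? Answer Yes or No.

FIRST(S) = {ε, e}
FIRST(L) = {ε, e}
FIRST(J) = {ε, e}
FOLLOW(S) = {$}
FOLLOW(L) = {$, e}
FOLLOW(J) = {e}
Cell M[J, e] receives both J → e f and J → L and J → ε — the grammar is not LL(1).

No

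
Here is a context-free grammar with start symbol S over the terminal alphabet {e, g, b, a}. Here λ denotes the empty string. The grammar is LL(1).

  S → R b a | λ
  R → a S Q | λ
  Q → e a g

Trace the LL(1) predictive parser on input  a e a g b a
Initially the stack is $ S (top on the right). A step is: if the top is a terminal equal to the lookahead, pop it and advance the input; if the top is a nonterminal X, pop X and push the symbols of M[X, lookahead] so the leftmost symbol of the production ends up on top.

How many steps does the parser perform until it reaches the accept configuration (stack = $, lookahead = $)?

      Stack        Input          Action
   1  $ S          a e a g b a $  expand S → R b a
   2  $ a b R      a e a g b a $  expand R → a S Q
   3  $ a b Q S a  a e a g b a $  match a
   4  $ a b Q S    e a g b a $    expand S → λ
   5  $ a b Q      e a g b a $    expand Q → e a g
   6  $ a b g a e  e a g b a $    match e
   7  $ a b g a    a g b a $      match a
   8  $ a b g      g b a $        match g
   9  $ a b        b a $          match b
  10  $ a          a $            match a
Accept reached after 10 steps.

10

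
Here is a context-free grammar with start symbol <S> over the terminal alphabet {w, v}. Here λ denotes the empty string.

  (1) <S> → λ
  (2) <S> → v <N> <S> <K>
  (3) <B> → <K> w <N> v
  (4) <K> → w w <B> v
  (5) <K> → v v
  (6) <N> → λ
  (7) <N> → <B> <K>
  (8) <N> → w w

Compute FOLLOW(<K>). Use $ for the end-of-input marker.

FIRST(<S>): from <S>→λ we get {λ}; from <S>→v <N> <S> <K> we get {v}. So FIRST(<S>) = {λ, v}.
FIRST(<K>): from <K>→w w <B> v we get {w}; from <K>→v v we get {v}. So FIRST(<K>) = {v, w}.
FIRST(<B>): from <B>→<K> w <N> v we get {v, w}. So FIRST(<B>) = {v, w}.
FIRST(<N>): from <N>→λ we get {λ}; from <N>→<B> <K> we get {v, w}; from <N>→w w we get {w}. So FIRST(<N>) = {λ, v, w}.
FOLLOW(<S>) includes $ since <S> is the start symbol.
FOLLOW(<S>): in <S>→v <N> <S> <K>, <S> is followed by <K> with FIRST {v, w}. Thus FOLLOW(<S>) = {$, v, w}.
FOLLOW(<B>): in <K>→w w <B> v, <B> is followed by v with FIRST {v}; in <N>→<B> <K>, <B> is followed by <K> with FIRST {v, w}. Thus FOLLOW(<B>) = {v, w}.
FOLLOW(<N>): in <S>→v <N> <S> <K>, <N> is followed by <S> <K> with FIRST {v, w}; in <B>→<K> w <N> v, <N> is followed by v with FIRST {v}. Thus FOLLOW(<N>) = {v, w}.
FOLLOW(<K>): in <S>→v <N> <S> <K>, the suffix after <K> is empty, so FOLLOW(<K>) ⊇ FOLLOW(<S>) = {$, v, w}; in <B>→<K> w <N> v, <K> is followed by w <N> v with FIRST {w}; in <N>→<B> <K>, the suffix after <K> is empty, so FOLLOW(<K>) ⊇ FOLLOW(<N>) = {v, w}. Thus FOLLOW(<K>) = {$, v, w}.

{$, v, w}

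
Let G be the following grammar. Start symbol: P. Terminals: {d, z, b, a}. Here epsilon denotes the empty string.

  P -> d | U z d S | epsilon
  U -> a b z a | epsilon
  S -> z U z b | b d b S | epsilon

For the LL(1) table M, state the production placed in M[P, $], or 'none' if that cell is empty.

P -> epsilon

FIRST(U): from U->a b z a we get {a}; from U->epsilon we get {epsilon}. So FIRST(U) = {epsilon, a}.
FIRST(S): from S->z U z b we get {z}; from S->b d b S we get {b}; from S->epsilon we get {epsilon}. So FIRST(S) = {epsilon, b, z}.
FIRST(P): from P->d we get {d}; from P->U z d S we get {a, z}; from P->epsilon we get {epsilon}. So FIRST(P) = {epsilon, a, d, z}.
FOLLOW(P) includes $ since P is the start symbol.
FOLLOW(P): P appears on no right-hand side. Thus FOLLOW(P) = {$}.
For P -> d: FIRST(d) = {d}, so it goes in M[P, t] for t ∈ {d}.
For P -> U z d S: FIRST(U z d S) = {a, z}, so it goes in M[P, t] for t ∈ {a, z}.
For P -> epsilon: FIRST(epsilon) = {epsilon}, so it goes in M[P, t] for t ∈ {}; since epsilon ∈ FIRST, also for every t ∈ FOLLOW(P) = {$}.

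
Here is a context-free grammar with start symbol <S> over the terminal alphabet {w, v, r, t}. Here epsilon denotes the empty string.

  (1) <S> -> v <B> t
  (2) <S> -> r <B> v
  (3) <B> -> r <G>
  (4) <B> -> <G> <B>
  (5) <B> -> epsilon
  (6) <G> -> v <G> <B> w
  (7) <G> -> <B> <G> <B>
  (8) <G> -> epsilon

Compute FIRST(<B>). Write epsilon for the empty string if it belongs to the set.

{epsilon, r, v}

FIRST(<S>) = {r, v}
FIRST(<B>) = {epsilon, r, v}  (via <G> <B>)
FIRST(<G>) = {epsilon, r, v}  (via <B> <G> <B>)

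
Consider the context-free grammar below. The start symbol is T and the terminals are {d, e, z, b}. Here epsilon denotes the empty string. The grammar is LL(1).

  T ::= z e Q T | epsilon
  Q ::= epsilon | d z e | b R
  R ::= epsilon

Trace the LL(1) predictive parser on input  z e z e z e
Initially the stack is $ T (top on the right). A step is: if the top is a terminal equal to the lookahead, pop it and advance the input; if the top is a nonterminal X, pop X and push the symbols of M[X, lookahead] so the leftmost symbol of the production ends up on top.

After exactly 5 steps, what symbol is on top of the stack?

z

     Stack      Input          Action
  1  $ T        z e z e z e $  expand T ::= z e Q T
  2  $ T Q e z  z e z e z e $  match z
  3  $ T Q e    e z e z e $    match e
  4  $ T Q      z e z e $      expand Q ::= epsilon
  5  $ T        z e z e $      expand T ::= z e Q T
Stack after step 5: $ T Q e z (top = z).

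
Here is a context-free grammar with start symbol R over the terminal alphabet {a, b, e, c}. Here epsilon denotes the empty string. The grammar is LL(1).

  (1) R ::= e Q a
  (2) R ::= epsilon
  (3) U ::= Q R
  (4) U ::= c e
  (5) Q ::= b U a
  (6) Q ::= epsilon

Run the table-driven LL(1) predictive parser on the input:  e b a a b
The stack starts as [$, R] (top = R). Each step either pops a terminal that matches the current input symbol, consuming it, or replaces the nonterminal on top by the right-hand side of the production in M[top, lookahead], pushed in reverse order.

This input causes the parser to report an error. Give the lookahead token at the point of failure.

step 1: stack=$ R  input=e b a a b $  — expand R ::= e Q a
step 2: stack=$ a Q e  input=e b a a b $  — match e
step 3: stack=$ a Q  input=b a a b $  — expand Q ::= b U a
step 4: stack=$ a a U b  input=b a a b $  — match b
step 5: stack=$ a a U  input=a a b $  — expand U ::= Q R
step 6: stack=$ a a R Q  input=a a b $  — expand Q ::= epsilon
step 7: stack=$ a a R  input=a a b $  — expand R ::= epsilon
step 8: stack=$ a a  input=a a b $  — match a
step 9: stack=$ a  input=a b $  — match a
step 10: stack=$  input=b $  — error: stack empty but input remains

b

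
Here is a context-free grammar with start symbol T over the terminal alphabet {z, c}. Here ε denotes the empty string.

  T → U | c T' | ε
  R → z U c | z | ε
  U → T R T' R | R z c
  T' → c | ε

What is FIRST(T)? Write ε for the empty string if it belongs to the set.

{ε, c, z}

FIRST(R): from R→z U c we get {z}; from R→z we get {z}; from R→ε we get {ε}. So FIRST(R) = {ε, z}.
FIRST(T'): from T'→c we get {c}; from T'→ε we get {ε}. So FIRST(T') = {ε, c}.
FIRST(T): from T→U we get {ε, c, z}; from T→c T' we get {c}; from T→ε we get {ε}. So FIRST(T) = {ε, c, z}.
FIRST(U): from U→T R T' R we get {ε, c, z}; from U→R z c we get {z}. So FIRST(U) = {ε, c, z}.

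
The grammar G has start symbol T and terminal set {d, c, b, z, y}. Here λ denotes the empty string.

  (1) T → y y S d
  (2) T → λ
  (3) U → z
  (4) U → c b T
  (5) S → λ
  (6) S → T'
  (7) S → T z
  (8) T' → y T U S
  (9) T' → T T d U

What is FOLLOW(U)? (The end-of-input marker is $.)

{d, y, z}

FIRST(T) = {λ, y}
FIRST(U) = {c, z}
FIRST(T') = {d, y}  (via T T d U)
FIRST(S) = {λ, d, y, z}  (via T', T z)
FOLLOW(T) includes $ since T is the start symbol.
FOLLOW(T): in U→c b T, the suffix after T is empty, so FOLLOW(T) ⊇ FOLLOW(U) = {d, y, z}; in S→T z, T is followed by z with FIRST {z}; in T'→y T U S, T is followed by U S with FIRST {c, z}; in T'→T T d U (occurrence 1), T is followed by T d U with FIRST {d, y}; in T'→T T d U (occurrence 2), T is followed by d U with FIRST {d}. Thus FOLLOW(T) = {$, c, d, y, z}.
FOLLOW(U): in T'→y T U S, U is followed by S with FIRST {λ, d, y, z}; in T'→y T U S, the suffix after U is nullable, so FOLLOW(U) ⊇ FOLLOW(T') = {d}; in T'→T T d U, the suffix after U is empty, so FOLLOW(U) ⊇ FOLLOW(T') = {d}. Thus FOLLOW(U) = {d, y, z}.
FOLLOW(S): in T→y y S d, S is followed by d with FIRST {d}; in T'→y T U S, the suffix after S is empty, so FOLLOW(S) ⊇ FOLLOW(T') = {d}. Thus FOLLOW(S) = {d}.
FOLLOW(T'): in S→T', the suffix after T' is empty, so FOLLOW(T') ⊇ FOLLOW(S) = {d}. Thus FOLLOW(T') = {d}.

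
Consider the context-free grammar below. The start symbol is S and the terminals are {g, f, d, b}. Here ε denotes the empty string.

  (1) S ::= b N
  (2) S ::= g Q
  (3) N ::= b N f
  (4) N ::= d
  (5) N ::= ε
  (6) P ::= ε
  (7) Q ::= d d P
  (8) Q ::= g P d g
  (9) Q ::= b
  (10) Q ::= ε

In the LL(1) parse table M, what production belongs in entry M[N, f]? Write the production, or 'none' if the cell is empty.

N ::= ε

FIRST(S): from S::=b N we get {b}; from S::=g Q we get {g}. So FIRST(S) = {b, g}.
FIRST(N): from N::=b N f we get {b}; from N::=d we get {d}; from N::=ε we get {ε}. So FIRST(N) = {ε, b, d}.
FIRST(P): from P::=ε we get {ε}. So FIRST(P) = {ε}.
FIRST(Q): from Q::=d d P we get {d}; from Q::=g P d g we get {g}; from Q::=b we get {b}; from Q::=ε we get {ε}. So FIRST(Q) = {ε, b, d, g}.
FOLLOW(S) includes $ since S is the start symbol.
FOLLOW(S): S appears on no right-hand side. Thus FOLLOW(S) = {$}.
FOLLOW(N): in S::=b N, the suffix after N is empty, so FOLLOW(N) ⊇ FOLLOW(S) = {$}; in N::=b N f, N is followed by f with FIRST {f}. Thus FOLLOW(N) = {$, f}.
For N ::= b N f: FIRST(b N f) = {b}, so it goes in M[N, t] for t ∈ {b}.
For N ::= d: FIRST(d) = {d}, so it goes in M[N, t] for t ∈ {d}.
For N ::= ε: FIRST(ε) = {ε}, so it goes in M[N, t] for t ∈ {}; since ε ∈ FIRST, also for every t ∈ FOLLOW(N) = {$, f}.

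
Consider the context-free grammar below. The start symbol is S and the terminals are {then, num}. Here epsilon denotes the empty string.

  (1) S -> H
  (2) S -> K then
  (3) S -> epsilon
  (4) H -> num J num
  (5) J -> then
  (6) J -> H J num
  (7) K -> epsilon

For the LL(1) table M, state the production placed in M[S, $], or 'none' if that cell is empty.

S -> epsilon

FIRST(H): from H->num J num we get {num}. So FIRST(H) = {num}.
FIRST(K): from K->epsilon we get {epsilon}. So FIRST(K) = {epsilon}.
FIRST(S): from S->H we get {num}; from S->K then we get {then}; from S->epsilon we get {epsilon}. So FIRST(S) = {epsilon, num, then}.
FIRST(J): from J->then we get {then}; from J->H J num we get {num}. So FIRST(J) = {num, then}.
FOLLOW(S) includes $ since S is the start symbol.
FOLLOW(S): S appears on no right-hand side. Thus FOLLOW(S) = {$}.
For S -> H: FIRST(H) = {num}, so it goes in M[S, t] for t ∈ {num}.
For S -> K then: FIRST(K then) = {then}, so it goes in M[S, t] for t ∈ {then}.
For S -> epsilon: FIRST(epsilon) = {epsilon}, so it goes in M[S, t] for t ∈ {}; since epsilon ∈ FIRST, also for every t ∈ FOLLOW(S) = {$}.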